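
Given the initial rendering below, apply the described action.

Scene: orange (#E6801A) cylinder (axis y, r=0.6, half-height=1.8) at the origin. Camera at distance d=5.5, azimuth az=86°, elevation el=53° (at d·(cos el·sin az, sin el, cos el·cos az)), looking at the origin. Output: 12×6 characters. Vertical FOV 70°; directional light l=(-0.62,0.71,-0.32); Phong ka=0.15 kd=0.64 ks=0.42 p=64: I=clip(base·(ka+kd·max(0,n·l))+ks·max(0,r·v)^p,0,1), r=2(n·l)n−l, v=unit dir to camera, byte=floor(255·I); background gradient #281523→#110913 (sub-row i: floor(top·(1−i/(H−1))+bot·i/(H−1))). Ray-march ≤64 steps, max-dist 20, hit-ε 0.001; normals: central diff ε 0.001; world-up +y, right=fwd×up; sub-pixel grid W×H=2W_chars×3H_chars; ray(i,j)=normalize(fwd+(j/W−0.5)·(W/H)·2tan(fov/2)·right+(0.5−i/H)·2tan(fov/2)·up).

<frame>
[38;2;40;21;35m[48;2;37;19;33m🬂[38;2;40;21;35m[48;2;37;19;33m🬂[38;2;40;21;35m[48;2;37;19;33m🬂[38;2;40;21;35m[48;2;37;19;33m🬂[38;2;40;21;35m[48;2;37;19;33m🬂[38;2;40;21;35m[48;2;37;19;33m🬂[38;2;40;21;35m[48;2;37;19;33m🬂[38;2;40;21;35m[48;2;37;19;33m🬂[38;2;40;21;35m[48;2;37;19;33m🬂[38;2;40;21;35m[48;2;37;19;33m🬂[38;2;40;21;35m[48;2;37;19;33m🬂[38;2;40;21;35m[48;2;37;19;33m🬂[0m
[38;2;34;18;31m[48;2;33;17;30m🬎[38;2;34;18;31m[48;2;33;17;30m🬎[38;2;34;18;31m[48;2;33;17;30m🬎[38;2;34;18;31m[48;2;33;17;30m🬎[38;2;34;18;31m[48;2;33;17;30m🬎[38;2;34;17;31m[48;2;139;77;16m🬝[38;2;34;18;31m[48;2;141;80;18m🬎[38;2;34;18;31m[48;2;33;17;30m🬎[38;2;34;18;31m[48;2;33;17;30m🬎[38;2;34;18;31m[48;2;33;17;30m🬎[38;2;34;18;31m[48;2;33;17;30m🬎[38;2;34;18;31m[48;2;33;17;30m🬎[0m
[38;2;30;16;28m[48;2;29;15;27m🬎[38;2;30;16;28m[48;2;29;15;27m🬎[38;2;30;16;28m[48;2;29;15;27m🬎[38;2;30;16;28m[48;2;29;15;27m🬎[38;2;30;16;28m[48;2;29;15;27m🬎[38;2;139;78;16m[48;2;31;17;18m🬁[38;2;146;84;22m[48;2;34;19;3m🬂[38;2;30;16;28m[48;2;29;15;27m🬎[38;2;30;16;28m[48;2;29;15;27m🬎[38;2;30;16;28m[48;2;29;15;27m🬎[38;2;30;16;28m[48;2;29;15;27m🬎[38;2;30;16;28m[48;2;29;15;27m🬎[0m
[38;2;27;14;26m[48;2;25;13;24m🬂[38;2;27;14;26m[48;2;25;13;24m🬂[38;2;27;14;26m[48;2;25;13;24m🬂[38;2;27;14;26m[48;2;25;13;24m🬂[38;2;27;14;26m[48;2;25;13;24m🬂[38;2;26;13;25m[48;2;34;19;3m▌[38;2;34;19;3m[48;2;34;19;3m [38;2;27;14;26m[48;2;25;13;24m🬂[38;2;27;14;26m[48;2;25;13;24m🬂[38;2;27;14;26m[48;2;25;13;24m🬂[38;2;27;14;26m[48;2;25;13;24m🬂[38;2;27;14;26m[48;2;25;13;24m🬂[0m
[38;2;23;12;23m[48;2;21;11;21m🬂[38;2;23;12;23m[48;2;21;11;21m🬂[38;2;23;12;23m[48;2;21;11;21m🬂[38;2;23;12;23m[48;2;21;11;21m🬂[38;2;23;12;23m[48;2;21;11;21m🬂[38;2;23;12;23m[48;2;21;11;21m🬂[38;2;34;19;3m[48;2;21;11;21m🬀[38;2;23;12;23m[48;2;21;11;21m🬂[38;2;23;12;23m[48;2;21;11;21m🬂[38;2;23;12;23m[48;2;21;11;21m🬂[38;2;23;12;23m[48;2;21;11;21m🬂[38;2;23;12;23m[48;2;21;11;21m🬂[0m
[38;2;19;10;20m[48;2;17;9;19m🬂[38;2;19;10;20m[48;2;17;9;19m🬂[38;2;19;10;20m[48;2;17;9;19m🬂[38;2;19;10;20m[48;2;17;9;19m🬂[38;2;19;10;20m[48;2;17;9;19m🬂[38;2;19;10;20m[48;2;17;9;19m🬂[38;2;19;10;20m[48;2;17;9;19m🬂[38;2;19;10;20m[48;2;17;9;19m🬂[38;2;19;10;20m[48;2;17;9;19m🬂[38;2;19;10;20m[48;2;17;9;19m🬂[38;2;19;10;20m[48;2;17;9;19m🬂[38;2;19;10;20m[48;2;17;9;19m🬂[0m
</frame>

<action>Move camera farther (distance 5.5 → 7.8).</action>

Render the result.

<frame>
[38;2;40;21;35m[48;2;37;19;33m🬂[38;2;40;21;35m[48;2;37;19;33m🬂[38;2;40;21;35m[48;2;37;19;33m🬂[38;2;40;21;35m[48;2;37;19;33m🬂[38;2;40;21;35m[48;2;37;19;33m🬂[38;2;40;21;35m[48;2;37;19;33m🬂[38;2;40;21;35m[48;2;37;19;33m🬂[38;2;40;21;35m[48;2;37;19;33m🬂[38;2;40;21;35m[48;2;37;19;33m🬂[38;2;40;21;35m[48;2;37;19;33m🬂[38;2;40;21;35m[48;2;37;19;33m🬂[38;2;40;21;35m[48;2;37;19;33m🬂[0m
[38;2;34;18;31m[48;2;33;17;30m🬎[38;2;34;18;31m[48;2;33;17;30m🬎[38;2;34;18;31m[48;2;33;17;30m🬎[38;2;34;18;31m[48;2;33;17;30m🬎[38;2;34;18;31m[48;2;33;17;30m🬎[38;2;34;18;31m[48;2;33;17;30m🬎[38;2;34;18;31m[48;2;33;17;30m🬎[38;2;34;18;31m[48;2;33;17;30m🬎[38;2;34;18;31m[48;2;33;17;30m🬎[38;2;34;18;31m[48;2;33;17;30m🬎[38;2;34;18;31m[48;2;33;17;30m🬎[38;2;34;18;31m[48;2;33;17;30m🬎[0m
[38;2;30;16;28m[48;2;29;15;27m🬎[38;2;30;16;28m[48;2;29;15;27m🬎[38;2;30;16;28m[48;2;29;15;27m🬎[38;2;30;16;28m[48;2;29;15;27m🬎[38;2;30;16;28m[48;2;29;15;27m🬎[38;2;140;78;16m[48;2;31;16;23m🬇[38;2;32;17;16m[48;2;150;88;27m🬰[38;2;30;16;28m[48;2;29;15;27m🬎[38;2;30;16;28m[48;2;29;15;27m🬎[38;2;30;16;28m[48;2;29;15;27m🬎[38;2;30;16;28m[48;2;29;15;27m🬎[38;2;30;16;28m[48;2;29;15;27m🬎[0m
[38;2;27;14;26m[48;2;25;13;24m🬂[38;2;27;14;26m[48;2;25;13;24m🬂[38;2;27;14;26m[48;2;25;13;24m🬂[38;2;27;14;26m[48;2;25;13;24m🬂[38;2;27;14;26m[48;2;25;13;24m🬂[38;2;27;14;26m[48;2;25;13;24m🬂[38;2;34;19;3m[48;2;26;13;25m▌[38;2;27;14;26m[48;2;25;13;24m🬂[38;2;27;14;26m[48;2;25;13;24m🬂[38;2;27;14;26m[48;2;25;13;24m🬂[38;2;27;14;26m[48;2;25;13;24m🬂[38;2;27;14;26m[48;2;25;13;24m🬂[0m
[38;2;23;12;23m[48;2;21;11;21m🬂[38;2;23;12;23m[48;2;21;11;21m🬂[38;2;23;12;23m[48;2;21;11;21m🬂[38;2;23;12;23m[48;2;21;11;21m🬂[38;2;23;12;23m[48;2;21;11;21m🬂[38;2;23;12;23m[48;2;21;11;21m🬂[38;2;23;12;23m[48;2;21;11;21m🬂[38;2;23;12;23m[48;2;21;11;21m🬂[38;2;23;12;23m[48;2;21;11;21m🬂[38;2;23;12;23m[48;2;21;11;21m🬂[38;2;23;12;23m[48;2;21;11;21m🬂[38;2;23;12;23m[48;2;21;11;21m🬂[0m
[38;2;19;10;20m[48;2;17;9;19m🬂[38;2;19;10;20m[48;2;17;9;19m🬂[38;2;19;10;20m[48;2;17;9;19m🬂[38;2;19;10;20m[48;2;17;9;19m🬂[38;2;19;10;20m[48;2;17;9;19m🬂[38;2;19;10;20m[48;2;17;9;19m🬂[38;2;19;10;20m[48;2;17;9;19m🬂[38;2;19;10;20m[48;2;17;9;19m🬂[38;2;19;10;20m[48;2;17;9;19m🬂[38;2;19;10;20m[48;2;17;9;19m🬂[38;2;19;10;20m[48;2;17;9;19m🬂[38;2;19;10;20m[48;2;17;9;19m🬂[0m
</frame>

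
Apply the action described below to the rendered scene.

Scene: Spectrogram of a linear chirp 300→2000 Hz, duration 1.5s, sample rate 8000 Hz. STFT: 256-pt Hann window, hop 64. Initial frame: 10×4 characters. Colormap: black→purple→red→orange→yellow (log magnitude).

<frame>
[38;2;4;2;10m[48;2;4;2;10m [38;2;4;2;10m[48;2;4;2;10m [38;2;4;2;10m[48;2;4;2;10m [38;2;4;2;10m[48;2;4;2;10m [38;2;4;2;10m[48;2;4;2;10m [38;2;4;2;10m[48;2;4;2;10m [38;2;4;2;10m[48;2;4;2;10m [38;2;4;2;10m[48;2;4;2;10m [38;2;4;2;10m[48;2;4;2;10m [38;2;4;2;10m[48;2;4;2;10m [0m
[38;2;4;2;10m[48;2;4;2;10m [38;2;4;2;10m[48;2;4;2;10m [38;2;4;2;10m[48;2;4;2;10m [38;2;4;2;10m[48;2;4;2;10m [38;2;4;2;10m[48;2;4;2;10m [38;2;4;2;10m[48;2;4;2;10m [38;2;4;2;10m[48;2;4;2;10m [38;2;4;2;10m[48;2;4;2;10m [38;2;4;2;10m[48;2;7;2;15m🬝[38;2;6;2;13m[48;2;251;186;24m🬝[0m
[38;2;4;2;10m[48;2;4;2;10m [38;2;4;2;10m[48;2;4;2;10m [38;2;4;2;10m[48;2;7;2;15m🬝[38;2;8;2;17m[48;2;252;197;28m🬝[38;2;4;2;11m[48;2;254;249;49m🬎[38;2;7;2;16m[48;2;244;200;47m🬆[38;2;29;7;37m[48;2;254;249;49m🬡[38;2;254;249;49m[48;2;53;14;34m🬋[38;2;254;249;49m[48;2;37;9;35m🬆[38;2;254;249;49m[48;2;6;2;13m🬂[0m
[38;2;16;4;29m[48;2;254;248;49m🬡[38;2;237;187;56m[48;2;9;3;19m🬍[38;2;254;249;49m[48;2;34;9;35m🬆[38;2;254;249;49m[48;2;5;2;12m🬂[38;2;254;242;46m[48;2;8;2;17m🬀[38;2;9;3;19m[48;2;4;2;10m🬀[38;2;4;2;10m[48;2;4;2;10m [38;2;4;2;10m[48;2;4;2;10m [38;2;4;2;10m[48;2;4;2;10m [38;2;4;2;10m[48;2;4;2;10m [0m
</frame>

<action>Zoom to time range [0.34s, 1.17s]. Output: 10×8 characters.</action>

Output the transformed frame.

<frame>
[38;2;4;2;10m[48;2;4;2;10m [38;2;4;2;10m[48;2;4;2;10m [38;2;4;2;10m[48;2;4;2;10m [38;2;4;2;10m[48;2;4;2;10m [38;2;4;2;10m[48;2;4;2;10m [38;2;4;2;10m[48;2;4;2;10m [38;2;4;2;10m[48;2;4;2;10m [38;2;4;2;10m[48;2;4;2;10m [38;2;4;2;10m[48;2;4;2;10m [38;2;4;2;10m[48;2;4;2;10m [0m
[38;2;4;2;10m[48;2;4;2;10m [38;2;4;2;10m[48;2;4;2;10m [38;2;4;2;10m[48;2;4;2;10m [38;2;4;2;10m[48;2;4;2;10m [38;2;4;2;10m[48;2;4;2;10m [38;2;4;2;10m[48;2;4;2;10m [38;2;4;2;10m[48;2;4;2;10m [38;2;4;2;10m[48;2;4;2;10m [38;2;4;2;10m[48;2;4;2;10m [38;2;4;2;10m[48;2;4;2;10m [0m
[38;2;4;2;10m[48;2;4;2;10m [38;2;4;2;10m[48;2;4;2;10m [38;2;4;2;10m[48;2;4;2;10m [38;2;4;2;10m[48;2;4;2;10m [38;2;4;2;10m[48;2;4;2;10m [38;2;4;2;10m[48;2;4;2;10m [38;2;4;2;10m[48;2;4;2;10m [38;2;4;2;10m[48;2;4;2;10m [38;2;4;2;10m[48;2;4;2;10m [38;2;4;2;10m[48;2;4;2;10m [0m
[38;2;4;2;10m[48;2;4;2;10m [38;2;4;2;10m[48;2;4;2;10m [38;2;4;2;10m[48;2;4;2;10m [38;2;4;2;10m[48;2;4;2;10m [38;2;4;2;10m[48;2;4;2;10m [38;2;4;2;10m[48;2;4;2;10m [38;2;4;2;10m[48;2;4;2;10m [38;2;4;2;10m[48;2;4;2;10m [38;2;4;2;10m[48;2;4;2;10m [38;2;4;2;10m[48;2;4;2;10m [0m
[38;2;4;2;10m[48;2;4;2;10m [38;2;4;2;10m[48;2;4;2;10m [38;2;4;2;10m[48;2;4;2;10m [38;2;4;2;10m[48;2;4;2;10m [38;2;4;2;10m[48;2;4;2;11m🬝[38;2;4;2;10m[48;2;5;2;12m🬝[38;2;4;2;10m[48;2;6;2;14m🬎[38;2;6;2;13m[48;2;31;7;56m🬝[38;2;5;2;12m[48;2;244;184;40m🬎[38;2;12;3;24m[48;2;254;249;49m🬎[0m
[38;2;4;2;10m[48;2;5;2;12m🬎[38;2;4;2;11m[48;2;14;4;27m🬝[38;2;10;3;21m[48;2;238;129;25m🬝[38;2;7;2;16m[48;2;254;249;49m🬎[38;2;13;3;25m[48;2;241;194;51m🬆[38;2;15;4;29m[48;2;253;227;40m🬂[38;2;253;237;44m[48;2;53;13;66m🬍[38;2;254;243;47m[48;2;46;12;39m🬆[38;2;254;249;49m[48;2;11;3;22m🬂[38;2;242;136;20m[48;2;11;3;22m🬀[0m
[38;2;56;13;69m[48;2;244;199;48m🬡[38;2;253;236;44m[48;2;11;3;23m🬎[38;2;254;249;49m[48;2;38;9;39m🬂[38;2;246;188;37m[48;2;6;2;13m🬂[38;2;34;8;60m[48;2;6;2;14m🬀[38;2;8;2;17m[48;2;4;2;10m🬀[38;2;5;2;12m[48;2;4;2;10m🬀[38;2;4;2;11m[48;2;4;2;10m🬀[38;2;4;2;10m[48;2;4;2;10m [38;2;4;2;10m[48;2;4;2;10m [0m
[38;2;5;2;12m[48;2;4;2;10m🬂[38;2;4;2;11m[48;2;4;2;10m🬂[38;2;4;2;10m[48;2;4;2;10m [38;2;4;2;10m[48;2;4;2;10m [38;2;4;2;10m[48;2;4;2;10m [38;2;4;2;10m[48;2;4;2;10m [38;2;4;2;10m[48;2;4;2;10m [38;2;4;2;10m[48;2;4;2;10m [38;2;4;2;10m[48;2;4;2;10m [38;2;4;2;10m[48;2;4;2;10m [0m
</frame>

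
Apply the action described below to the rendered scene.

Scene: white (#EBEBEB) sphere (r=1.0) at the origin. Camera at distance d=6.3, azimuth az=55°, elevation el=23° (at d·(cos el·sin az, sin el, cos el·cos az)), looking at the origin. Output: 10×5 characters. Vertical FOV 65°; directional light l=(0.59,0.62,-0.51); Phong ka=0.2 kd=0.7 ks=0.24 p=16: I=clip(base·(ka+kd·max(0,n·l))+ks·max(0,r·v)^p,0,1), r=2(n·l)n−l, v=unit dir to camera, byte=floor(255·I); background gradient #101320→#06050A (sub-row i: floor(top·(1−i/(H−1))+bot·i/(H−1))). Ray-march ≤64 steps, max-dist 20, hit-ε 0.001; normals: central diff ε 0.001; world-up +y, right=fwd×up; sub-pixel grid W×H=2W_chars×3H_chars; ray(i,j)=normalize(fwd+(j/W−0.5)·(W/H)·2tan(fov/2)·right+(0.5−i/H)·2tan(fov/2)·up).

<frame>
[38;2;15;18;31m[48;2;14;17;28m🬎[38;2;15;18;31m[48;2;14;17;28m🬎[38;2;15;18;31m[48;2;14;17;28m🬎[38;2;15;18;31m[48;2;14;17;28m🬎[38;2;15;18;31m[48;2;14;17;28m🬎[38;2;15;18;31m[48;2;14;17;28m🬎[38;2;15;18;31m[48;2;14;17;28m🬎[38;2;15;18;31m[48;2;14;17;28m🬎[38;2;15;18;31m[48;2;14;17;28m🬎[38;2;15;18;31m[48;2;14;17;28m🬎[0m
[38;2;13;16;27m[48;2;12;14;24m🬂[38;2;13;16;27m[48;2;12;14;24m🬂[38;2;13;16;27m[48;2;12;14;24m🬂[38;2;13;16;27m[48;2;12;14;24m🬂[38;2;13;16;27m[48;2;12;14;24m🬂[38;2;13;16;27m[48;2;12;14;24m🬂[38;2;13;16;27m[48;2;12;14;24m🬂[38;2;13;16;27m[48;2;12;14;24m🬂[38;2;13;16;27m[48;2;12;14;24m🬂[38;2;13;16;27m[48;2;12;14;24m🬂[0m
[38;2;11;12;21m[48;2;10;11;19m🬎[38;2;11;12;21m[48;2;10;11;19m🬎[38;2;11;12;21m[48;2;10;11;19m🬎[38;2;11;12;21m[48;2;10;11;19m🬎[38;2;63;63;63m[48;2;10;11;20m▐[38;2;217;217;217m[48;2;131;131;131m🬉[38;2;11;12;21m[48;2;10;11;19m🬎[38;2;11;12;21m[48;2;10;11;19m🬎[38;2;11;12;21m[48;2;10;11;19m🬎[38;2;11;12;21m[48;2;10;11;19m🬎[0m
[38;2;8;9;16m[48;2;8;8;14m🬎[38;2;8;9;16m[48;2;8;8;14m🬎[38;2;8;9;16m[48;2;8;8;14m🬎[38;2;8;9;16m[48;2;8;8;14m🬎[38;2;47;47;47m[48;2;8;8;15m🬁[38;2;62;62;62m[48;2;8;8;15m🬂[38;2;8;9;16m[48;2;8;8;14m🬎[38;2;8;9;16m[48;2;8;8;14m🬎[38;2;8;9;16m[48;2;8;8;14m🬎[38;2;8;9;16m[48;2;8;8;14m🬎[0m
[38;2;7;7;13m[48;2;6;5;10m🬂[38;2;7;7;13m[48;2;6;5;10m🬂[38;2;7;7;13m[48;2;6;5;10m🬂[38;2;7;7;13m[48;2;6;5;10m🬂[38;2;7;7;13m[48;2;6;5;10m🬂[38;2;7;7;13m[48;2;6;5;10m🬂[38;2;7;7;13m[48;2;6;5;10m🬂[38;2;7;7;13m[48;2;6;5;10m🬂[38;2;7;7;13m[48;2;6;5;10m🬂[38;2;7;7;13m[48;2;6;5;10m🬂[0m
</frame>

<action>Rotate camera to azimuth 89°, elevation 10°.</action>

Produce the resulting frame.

<frame>
[38;2;15;18;31m[48;2;14;17;28m🬎[38;2;15;18;31m[48;2;14;17;28m🬎[38;2;15;18;31m[48;2;14;17;28m🬎[38;2;15;18;31m[48;2;14;17;28m🬎[38;2;15;18;31m[48;2;14;17;28m🬎[38;2;15;18;31m[48;2;14;17;28m🬎[38;2;15;18;31m[48;2;14;17;28m🬎[38;2;15;18;31m[48;2;14;17;28m🬎[38;2;15;18;31m[48;2;14;17;28m🬎[38;2;15;18;31m[48;2;14;17;28m🬎[0m
[38;2;13;16;27m[48;2;12;14;24m🬂[38;2;13;16;27m[48;2;12;14;24m🬂[38;2;13;16;27m[48;2;12;14;24m🬂[38;2;13;16;27m[48;2;12;14;24m🬂[38;2;13;16;27m[48;2;12;14;24m🬂[38;2;13;16;27m[48;2;12;14;24m🬂[38;2;13;16;27m[48;2;12;14;24m🬂[38;2;13;16;27m[48;2;12;14;24m🬂[38;2;13;16;27m[48;2;12;14;24m🬂[38;2;13;16;27m[48;2;12;14;24m🬂[0m
[38;2;11;12;21m[48;2;10;11;19m🬎[38;2;11;12;21m[48;2;10;11;19m🬎[38;2;11;12;21m[48;2;10;11;19m🬎[38;2;11;12;21m[48;2;10;11;19m🬎[38;2;107;107;107m[48;2;10;11;20m▐[38;2;194;194;194m[48;2;149;149;149m🬎[38;2;11;12;21m[48;2;10;11;19m🬎[38;2;11;12;21m[48;2;10;11;19m🬎[38;2;11;12;21m[48;2;10;11;19m🬎[38;2;11;12;21m[48;2;10;11;19m🬎[0m
[38;2;8;9;16m[48;2;8;8;14m🬎[38;2;8;9;16m[48;2;8;8;14m🬎[38;2;8;9;16m[48;2;8;8;14m🬎[38;2;8;9;16m[48;2;8;8;14m🬎[38;2;47;47;47m[48;2;8;8;15m🬁[38;2;70;70;70m[48;2;8;8;15m🬂[38;2;8;9;16m[48;2;8;8;14m🬎[38;2;8;9;16m[48;2;8;8;14m🬎[38;2;8;9;16m[48;2;8;8;14m🬎[38;2;8;9;16m[48;2;8;8;14m🬎[0m
[38;2;7;7;13m[48;2;6;5;10m🬂[38;2;7;7;13m[48;2;6;5;10m🬂[38;2;7;7;13m[48;2;6;5;10m🬂[38;2;7;7;13m[48;2;6;5;10m🬂[38;2;7;7;13m[48;2;6;5;10m🬂[38;2;7;7;13m[48;2;6;5;10m🬂[38;2;7;7;13m[48;2;6;5;10m🬂[38;2;7;7;13m[48;2;6;5;10m🬂[38;2;7;7;13m[48;2;6;5;10m🬂[38;2;7;7;13m[48;2;6;5;10m🬂[0m
</frame>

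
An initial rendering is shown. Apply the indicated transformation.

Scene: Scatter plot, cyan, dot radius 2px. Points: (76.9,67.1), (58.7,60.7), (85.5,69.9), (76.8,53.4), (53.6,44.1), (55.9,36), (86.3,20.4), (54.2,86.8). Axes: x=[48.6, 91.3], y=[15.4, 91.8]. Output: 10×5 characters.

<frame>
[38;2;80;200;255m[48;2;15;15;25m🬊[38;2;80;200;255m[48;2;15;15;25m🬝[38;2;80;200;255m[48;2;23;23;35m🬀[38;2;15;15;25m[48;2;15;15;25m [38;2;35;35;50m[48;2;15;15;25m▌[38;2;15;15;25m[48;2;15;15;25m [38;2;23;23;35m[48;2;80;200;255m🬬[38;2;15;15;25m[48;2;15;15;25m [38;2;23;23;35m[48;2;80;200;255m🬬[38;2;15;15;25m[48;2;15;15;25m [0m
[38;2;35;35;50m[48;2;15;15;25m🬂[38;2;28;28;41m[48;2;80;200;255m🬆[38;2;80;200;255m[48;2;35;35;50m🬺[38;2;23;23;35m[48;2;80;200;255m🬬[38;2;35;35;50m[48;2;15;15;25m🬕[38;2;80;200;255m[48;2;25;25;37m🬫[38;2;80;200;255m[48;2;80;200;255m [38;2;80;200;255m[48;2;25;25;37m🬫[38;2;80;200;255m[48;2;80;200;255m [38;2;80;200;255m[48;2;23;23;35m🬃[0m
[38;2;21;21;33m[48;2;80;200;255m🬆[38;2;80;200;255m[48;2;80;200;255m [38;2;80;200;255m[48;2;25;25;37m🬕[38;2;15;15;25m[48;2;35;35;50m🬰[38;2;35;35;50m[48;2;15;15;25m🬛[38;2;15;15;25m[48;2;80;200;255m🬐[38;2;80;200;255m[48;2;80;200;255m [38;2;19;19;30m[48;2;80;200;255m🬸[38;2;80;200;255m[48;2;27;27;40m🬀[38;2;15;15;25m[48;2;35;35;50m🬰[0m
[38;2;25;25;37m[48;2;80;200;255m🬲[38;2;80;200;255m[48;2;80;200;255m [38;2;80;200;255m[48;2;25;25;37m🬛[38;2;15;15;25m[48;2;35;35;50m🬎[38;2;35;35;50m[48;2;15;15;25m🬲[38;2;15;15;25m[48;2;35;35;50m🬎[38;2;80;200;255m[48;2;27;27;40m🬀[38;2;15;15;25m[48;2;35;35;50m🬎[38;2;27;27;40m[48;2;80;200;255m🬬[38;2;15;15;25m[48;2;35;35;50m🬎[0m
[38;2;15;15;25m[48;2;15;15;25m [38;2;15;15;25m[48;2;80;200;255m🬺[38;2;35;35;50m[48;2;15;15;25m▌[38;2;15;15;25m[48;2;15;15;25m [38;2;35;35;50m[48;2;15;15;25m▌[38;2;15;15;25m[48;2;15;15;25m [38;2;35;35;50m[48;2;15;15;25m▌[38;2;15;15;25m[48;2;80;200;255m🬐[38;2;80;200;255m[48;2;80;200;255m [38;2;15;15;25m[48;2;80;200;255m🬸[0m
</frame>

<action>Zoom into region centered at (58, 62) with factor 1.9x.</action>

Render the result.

<frame>
[38;2;15;15;25m[48;2;15;15;25m [38;2;15;15;25m[48;2;15;15;25m [38;2;35;35;50m[48;2;15;15;25m▌[38;2;15;15;25m[48;2;15;15;25m [38;2;35;35;50m[48;2;15;15;25m▌[38;2;15;15;25m[48;2;15;15;25m [38;2;35;35;50m[48;2;15;15;25m▌[38;2;15;15;25m[48;2;15;15;25m [38;2;35;35;50m[48;2;15;15;25m▌[38;2;15;15;25m[48;2;15;15;25m [0m
[38;2;35;35;50m[48;2;15;15;25m🬂[38;2;35;35;50m[48;2;15;15;25m🬂[38;2;35;35;50m[48;2;15;15;25m🬕[38;2;35;35;50m[48;2;15;15;25m🬂[38;2;35;35;50m[48;2;15;15;25m🬕[38;2;23;23;35m[48;2;80;200;255m🬬[38;2;35;35;50m[48;2;15;15;25m🬕[38;2;35;35;50m[48;2;15;15;25m🬂[38;2;35;35;50m[48;2;15;15;25m🬕[38;2;35;35;50m[48;2;15;15;25m🬂[0m
[38;2;15;15;25m[48;2;35;35;50m🬰[38;2;15;15;25m[48;2;35;35;50m🬰[38;2;35;35;50m[48;2;15;15;25m🬛[38;2;15;15;25m[48;2;35;35;50m🬰[38;2;35;35;50m[48;2;80;200;255m🬐[38;2;80;200;255m[48;2;80;200;255m [38;2;27;27;40m[48;2;80;200;255m🬸[38;2;15;15;25m[48;2;35;35;50m🬰[38;2;35;35;50m[48;2;15;15;25m🬛[38;2;15;15;25m[48;2;35;35;50m🬰[0m
[38;2;15;15;25m[48;2;35;35;50m🬎[38;2;15;15;25m[48;2;35;35;50m🬎[38;2;27;27;40m[48;2;80;200;255m🬝[38;2;15;15;25m[48;2;35;35;50m🬎[38;2;35;35;50m[48;2;15;15;25m🬲[38;2;80;200;255m[48;2;23;23;35m🬀[38;2;35;35;50m[48;2;15;15;25m🬲[38;2;15;15;25m[48;2;35;35;50m🬎[38;2;35;35;50m[48;2;15;15;25m🬲[38;2;15;15;25m[48;2;35;35;50m🬎[0m
[38;2;15;15;25m[48;2;15;15;25m [38;2;15;15;25m[48;2;80;200;255m🬴[38;2;80;200;255m[48;2;80;200;255m [38;2;80;200;255m[48;2;15;15;25m🬛[38;2;35;35;50m[48;2;15;15;25m▌[38;2;15;15;25m[48;2;15;15;25m [38;2;35;35;50m[48;2;15;15;25m▌[38;2;15;15;25m[48;2;15;15;25m [38;2;35;35;50m[48;2;15;15;25m▌[38;2;15;15;25m[48;2;15;15;25m [0m
</frame>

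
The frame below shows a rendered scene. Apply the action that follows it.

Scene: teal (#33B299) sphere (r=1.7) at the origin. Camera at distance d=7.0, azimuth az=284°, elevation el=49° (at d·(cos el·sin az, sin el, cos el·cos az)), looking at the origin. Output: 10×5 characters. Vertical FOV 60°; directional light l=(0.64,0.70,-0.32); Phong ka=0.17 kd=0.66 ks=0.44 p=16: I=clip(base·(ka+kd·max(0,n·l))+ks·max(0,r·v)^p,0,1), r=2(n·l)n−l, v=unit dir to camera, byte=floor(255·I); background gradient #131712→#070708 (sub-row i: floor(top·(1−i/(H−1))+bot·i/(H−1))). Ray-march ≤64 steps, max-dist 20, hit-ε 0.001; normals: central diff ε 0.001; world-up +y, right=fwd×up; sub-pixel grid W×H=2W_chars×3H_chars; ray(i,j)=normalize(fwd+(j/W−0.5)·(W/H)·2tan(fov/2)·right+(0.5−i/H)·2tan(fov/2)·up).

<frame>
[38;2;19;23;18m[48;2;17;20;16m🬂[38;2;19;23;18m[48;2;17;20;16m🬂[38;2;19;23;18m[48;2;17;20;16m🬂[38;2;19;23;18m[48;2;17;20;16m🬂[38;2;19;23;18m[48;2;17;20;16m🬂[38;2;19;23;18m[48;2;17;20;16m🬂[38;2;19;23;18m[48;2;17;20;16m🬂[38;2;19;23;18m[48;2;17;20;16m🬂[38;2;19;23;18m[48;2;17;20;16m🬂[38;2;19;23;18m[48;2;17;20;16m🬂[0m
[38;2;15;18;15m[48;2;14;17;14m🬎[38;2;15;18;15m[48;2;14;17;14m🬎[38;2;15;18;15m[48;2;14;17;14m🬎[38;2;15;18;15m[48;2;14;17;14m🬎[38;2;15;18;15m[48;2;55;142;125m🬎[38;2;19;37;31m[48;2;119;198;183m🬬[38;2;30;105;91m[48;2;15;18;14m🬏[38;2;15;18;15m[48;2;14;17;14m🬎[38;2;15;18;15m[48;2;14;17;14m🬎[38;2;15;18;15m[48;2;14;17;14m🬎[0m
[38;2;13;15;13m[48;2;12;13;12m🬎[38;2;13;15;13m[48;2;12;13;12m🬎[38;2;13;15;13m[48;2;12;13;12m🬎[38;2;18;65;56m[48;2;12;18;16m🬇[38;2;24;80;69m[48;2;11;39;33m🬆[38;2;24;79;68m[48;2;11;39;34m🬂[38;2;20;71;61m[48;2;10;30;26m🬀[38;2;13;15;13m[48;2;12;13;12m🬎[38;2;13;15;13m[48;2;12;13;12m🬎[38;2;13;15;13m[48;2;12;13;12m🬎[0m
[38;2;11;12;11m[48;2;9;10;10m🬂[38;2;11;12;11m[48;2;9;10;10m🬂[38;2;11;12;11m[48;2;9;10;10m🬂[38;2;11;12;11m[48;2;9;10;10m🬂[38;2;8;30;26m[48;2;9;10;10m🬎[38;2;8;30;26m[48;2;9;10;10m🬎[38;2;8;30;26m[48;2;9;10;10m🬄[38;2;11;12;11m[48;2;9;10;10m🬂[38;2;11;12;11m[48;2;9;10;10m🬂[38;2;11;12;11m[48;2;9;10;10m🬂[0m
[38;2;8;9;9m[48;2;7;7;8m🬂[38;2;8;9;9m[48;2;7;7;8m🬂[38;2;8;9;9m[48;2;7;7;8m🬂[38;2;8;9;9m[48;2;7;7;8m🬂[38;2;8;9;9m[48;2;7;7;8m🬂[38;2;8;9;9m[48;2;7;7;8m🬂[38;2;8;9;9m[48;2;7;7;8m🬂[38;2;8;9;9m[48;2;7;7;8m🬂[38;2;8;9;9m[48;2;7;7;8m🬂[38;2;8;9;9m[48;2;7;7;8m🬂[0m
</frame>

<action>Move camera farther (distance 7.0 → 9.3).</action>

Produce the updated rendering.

<frame>
[38;2;19;23;18m[48;2;17;20;16m🬂[38;2;19;23;18m[48;2;17;20;16m🬂[38;2;19;23;18m[48;2;17;20;16m🬂[38;2;19;23;18m[48;2;17;20;16m🬂[38;2;19;23;18m[48;2;17;20;16m🬂[38;2;19;23;18m[48;2;17;20;16m🬂[38;2;19;23;18m[48;2;17;20;16m🬂[38;2;19;23;18m[48;2;17;20;16m🬂[38;2;19;23;18m[48;2;17;20;16m🬂[38;2;19;23;18m[48;2;17;20;16m🬂[0m
[38;2;15;18;15m[48;2;14;17;14m🬎[38;2;15;18;15m[48;2;14;17;14m🬎[38;2;15;18;15m[48;2;14;17;14m🬎[38;2;15;18;15m[48;2;14;17;14m🬎[38;2;15;18;15m[48;2;14;17;14m🬎[38;2;15;18;15m[48;2;14;17;14m🬎[38;2;15;18;15m[48;2;14;17;14m🬎[38;2;15;18;15m[48;2;14;17;14m🬎[38;2;15;18;15m[48;2;14;17;14m🬎[38;2;15;18;15m[48;2;14;17;14m🬎[0m
[38;2;13;15;13m[48;2;12;13;12m🬎[38;2;13;15;13m[48;2;12;13;12m🬎[38;2;13;15;13m[48;2;12;13;12m🬎[38;2;13;15;13m[48;2;12;13;12m🬎[38;2;13;42;36m[48;2;54;129;115m🬺[38;2;83;153;139m[48;2;14;52;45m🬀[38;2;10;36;31m[48;2;12;15;12m🬓[38;2;13;15;13m[48;2;12;13;12m🬎[38;2;13;15;13m[48;2;12;13;12m🬎[38;2;13;15;13m[48;2;12;13;12m🬎[0m
[38;2;11;12;11m[48;2;9;10;10m🬂[38;2;11;12;11m[48;2;9;10;10m🬂[38;2;11;12;11m[48;2;9;10;10m🬂[38;2;11;12;11m[48;2;9;10;10m🬂[38;2;8;30;26m[48;2;9;10;10m🬁[38;2;8;30;26m[48;2;9;10;10m🬂[38;2;11;12;11m[48;2;9;10;10m🬂[38;2;11;12;11m[48;2;9;10;10m🬂[38;2;11;12;11m[48;2;9;10;10m🬂[38;2;11;12;11m[48;2;9;10;10m🬂[0m
[38;2;8;9;9m[48;2;7;7;8m🬂[38;2;8;9;9m[48;2;7;7;8m🬂[38;2;8;9;9m[48;2;7;7;8m🬂[38;2;8;9;9m[48;2;7;7;8m🬂[38;2;8;9;9m[48;2;7;7;8m🬂[38;2;8;9;9m[48;2;7;7;8m🬂[38;2;8;9;9m[48;2;7;7;8m🬂[38;2;8;9;9m[48;2;7;7;8m🬂[38;2;8;9;9m[48;2;7;7;8m🬂[38;2;8;9;9m[48;2;7;7;8m🬂[0m
</frame>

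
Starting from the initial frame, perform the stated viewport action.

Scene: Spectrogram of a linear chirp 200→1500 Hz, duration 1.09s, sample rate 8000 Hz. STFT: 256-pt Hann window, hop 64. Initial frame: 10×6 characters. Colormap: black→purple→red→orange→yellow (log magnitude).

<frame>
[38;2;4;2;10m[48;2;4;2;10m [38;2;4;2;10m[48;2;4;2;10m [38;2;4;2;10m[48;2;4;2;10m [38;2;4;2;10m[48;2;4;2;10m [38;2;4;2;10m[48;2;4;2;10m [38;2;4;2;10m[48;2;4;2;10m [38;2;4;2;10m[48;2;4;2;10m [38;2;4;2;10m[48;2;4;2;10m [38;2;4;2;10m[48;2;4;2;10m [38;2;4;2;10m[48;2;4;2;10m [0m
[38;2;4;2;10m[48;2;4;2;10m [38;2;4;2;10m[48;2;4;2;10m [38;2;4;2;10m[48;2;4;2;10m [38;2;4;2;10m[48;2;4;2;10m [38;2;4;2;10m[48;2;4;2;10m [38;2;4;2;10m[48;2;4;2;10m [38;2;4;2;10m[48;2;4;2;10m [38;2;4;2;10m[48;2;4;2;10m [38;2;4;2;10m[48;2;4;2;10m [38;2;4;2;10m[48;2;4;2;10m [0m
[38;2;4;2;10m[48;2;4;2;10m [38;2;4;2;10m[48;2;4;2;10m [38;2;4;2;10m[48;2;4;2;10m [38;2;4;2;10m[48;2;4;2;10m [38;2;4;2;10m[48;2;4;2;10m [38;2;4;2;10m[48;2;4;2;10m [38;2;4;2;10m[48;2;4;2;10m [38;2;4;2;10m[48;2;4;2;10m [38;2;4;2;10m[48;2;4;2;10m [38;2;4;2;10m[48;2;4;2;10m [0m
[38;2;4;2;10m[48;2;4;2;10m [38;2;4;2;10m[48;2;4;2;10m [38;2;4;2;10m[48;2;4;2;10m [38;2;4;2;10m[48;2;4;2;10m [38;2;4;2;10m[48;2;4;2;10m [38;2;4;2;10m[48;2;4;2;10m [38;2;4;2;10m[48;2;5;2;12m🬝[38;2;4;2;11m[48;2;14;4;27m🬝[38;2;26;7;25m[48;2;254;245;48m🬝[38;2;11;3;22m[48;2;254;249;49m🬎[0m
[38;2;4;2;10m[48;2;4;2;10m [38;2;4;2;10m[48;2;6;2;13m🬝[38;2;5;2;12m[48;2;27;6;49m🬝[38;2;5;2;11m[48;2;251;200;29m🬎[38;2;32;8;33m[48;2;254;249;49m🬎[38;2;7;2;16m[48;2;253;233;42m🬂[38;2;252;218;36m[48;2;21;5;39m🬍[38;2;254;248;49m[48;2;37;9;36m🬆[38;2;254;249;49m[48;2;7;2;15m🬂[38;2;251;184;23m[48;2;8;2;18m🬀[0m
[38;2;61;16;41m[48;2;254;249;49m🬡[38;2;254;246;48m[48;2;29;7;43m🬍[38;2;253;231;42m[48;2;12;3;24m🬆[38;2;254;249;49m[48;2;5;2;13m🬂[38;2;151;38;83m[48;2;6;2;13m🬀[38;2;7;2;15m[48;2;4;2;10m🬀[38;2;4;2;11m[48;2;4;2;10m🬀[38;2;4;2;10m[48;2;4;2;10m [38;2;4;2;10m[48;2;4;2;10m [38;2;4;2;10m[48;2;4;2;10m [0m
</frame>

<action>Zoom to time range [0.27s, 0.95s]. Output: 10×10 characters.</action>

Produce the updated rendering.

<frame>
[38;2;4;2;10m[48;2;4;2;10m [38;2;4;2;10m[48;2;4;2;10m [38;2;4;2;10m[48;2;4;2;10m [38;2;4;2;10m[48;2;4;2;10m [38;2;4;2;10m[48;2;4;2;10m [38;2;4;2;10m[48;2;4;2;10m [38;2;4;2;10m[48;2;4;2;10m [38;2;4;2;10m[48;2;4;2;10m [38;2;4;2;10m[48;2;4;2;10m [38;2;4;2;10m[48;2;4;2;10m [0m
[38;2;4;2;10m[48;2;4;2;10m [38;2;4;2;10m[48;2;4;2;10m [38;2;4;2;10m[48;2;4;2;10m [38;2;4;2;10m[48;2;4;2;10m [38;2;4;2;10m[48;2;4;2;10m [38;2;4;2;10m[48;2;4;2;10m [38;2;4;2;10m[48;2;4;2;10m [38;2;4;2;10m[48;2;4;2;10m [38;2;4;2;10m[48;2;4;2;10m [38;2;4;2;10m[48;2;4;2;10m [0m
[38;2;4;2;10m[48;2;4;2;10m [38;2;4;2;10m[48;2;4;2;10m [38;2;4;2;10m[48;2;4;2;10m [38;2;4;2;10m[48;2;4;2;10m [38;2;4;2;10m[48;2;4;2;10m [38;2;4;2;10m[48;2;4;2;10m [38;2;4;2;10m[48;2;4;2;10m [38;2;4;2;10m[48;2;4;2;10m [38;2;4;2;10m[48;2;4;2;10m [38;2;4;2;10m[48;2;4;2;10m [0m
[38;2;4;2;10m[48;2;4;2;10m [38;2;4;2;10m[48;2;4;2;10m [38;2;4;2;10m[48;2;4;2;10m [38;2;4;2;10m[48;2;4;2;10m [38;2;4;2;10m[48;2;4;2;10m [38;2;4;2;10m[48;2;4;2;10m [38;2;4;2;10m[48;2;4;2;10m [38;2;4;2;10m[48;2;4;2;10m [38;2;4;2;10m[48;2;4;2;10m [38;2;4;2;10m[48;2;4;2;10m [0m
[38;2;4;2;10m[48;2;4;2;10m [38;2;4;2;10m[48;2;4;2;10m [38;2;4;2;10m[48;2;4;2;10m [38;2;4;2;10m[48;2;4;2;10m [38;2;4;2;10m[48;2;4;2;10m [38;2;4;2;10m[48;2;4;2;10m [38;2;4;2;10m[48;2;4;2;10m [38;2;4;2;10m[48;2;4;2;10m [38;2;4;2;10m[48;2;4;2;10m [38;2;4;2;10m[48;2;4;2;10m [0m
[38;2;4;2;10m[48;2;4;2;10m [38;2;4;2;10m[48;2;4;2;10m [38;2;4;2;10m[48;2;4;2;10m [38;2;4;2;10m[48;2;4;2;10m [38;2;4;2;10m[48;2;4;2;10m [38;2;4;2;10m[48;2;4;2;10m [38;2;4;2;10m[48;2;4;2;10m [38;2;4;2;10m[48;2;4;2;10m [38;2;4;2;10m[48;2;4;2;10m [38;2;4;2;10m[48;2;4;2;11m🬝[0m
[38;2;4;2;10m[48;2;4;2;10m [38;2;4;2;10m[48;2;4;2;10m [38;2;4;2;10m[48;2;4;2;10m [38;2;4;2;10m[48;2;4;2;10m [38;2;4;2;10m[48;2;4;2;11m🬎[38;2;4;2;10m[48;2;5;2;12m🬎[38;2;4;2;10m[48;2;8;2;17m🬎[38;2;8;2;17m[48;2;75;18;88m🬝[38;2;8;2;17m[48;2;252;202;30m🬎[38;2;17;4;32m[48;2;252;215;36m🬆[0m
[38;2;4;2;10m[48;2;7;2;15m🬝[38;2;5;2;12m[48;2;15;4;28m🬝[38;2;10;3;21m[48;2;207;66;70m🬝[38;2;13;3;24m[48;2;254;243;47m🬎[38;2;46;12;37m[48;2;254;237;44m🬆[38;2;78;20;52m[48;2;254;243;47m🬡[38;2;253;233;42m[48;2;50;12;54m🬍[38;2;243;202;51m[48;2;8;2;17m🬎[38;2;254;248;49m[48;2;14;4;27m🬂[38;2;245;143;15m[48;2;17;4;29m🬀[0m
[38;2;38;8;61m[48;2;245;209;48m🬂[38;2;251;221;41m[48;2;27;6;48m🬎[38;2;252;219;37m[48;2;32;8;40m🬆[38;2;253;227;40m[48;2;10;3;21m🬂[38;2;115;29;85m[48;2;9;2;19m🬀[38;2;14;4;27m[48;2;5;2;11m🬀[38;2;5;2;12m[48;2;4;2;10m🬂[38;2;4;2;11m[48;2;4;2;10m🬂[38;2;4;2;10m[48;2;4;2;10m [38;2;4;2;10m[48;2;4;2;10m [0m
[38;2;8;2;17m[48;2;4;2;10m🬂[38;2;5;2;11m[48;2;4;2;10m🬂[38;2;4;2;11m[48;2;4;2;10m🬀[38;2;4;2;10m[48;2;4;2;10m [38;2;4;2;10m[48;2;4;2;10m [38;2;4;2;10m[48;2;4;2;10m [38;2;4;2;10m[48;2;4;2;10m [38;2;4;2;10m[48;2;4;2;10m [38;2;4;2;10m[48;2;4;2;10m [38;2;4;2;10m[48;2;4;2;10m [0m
</frame>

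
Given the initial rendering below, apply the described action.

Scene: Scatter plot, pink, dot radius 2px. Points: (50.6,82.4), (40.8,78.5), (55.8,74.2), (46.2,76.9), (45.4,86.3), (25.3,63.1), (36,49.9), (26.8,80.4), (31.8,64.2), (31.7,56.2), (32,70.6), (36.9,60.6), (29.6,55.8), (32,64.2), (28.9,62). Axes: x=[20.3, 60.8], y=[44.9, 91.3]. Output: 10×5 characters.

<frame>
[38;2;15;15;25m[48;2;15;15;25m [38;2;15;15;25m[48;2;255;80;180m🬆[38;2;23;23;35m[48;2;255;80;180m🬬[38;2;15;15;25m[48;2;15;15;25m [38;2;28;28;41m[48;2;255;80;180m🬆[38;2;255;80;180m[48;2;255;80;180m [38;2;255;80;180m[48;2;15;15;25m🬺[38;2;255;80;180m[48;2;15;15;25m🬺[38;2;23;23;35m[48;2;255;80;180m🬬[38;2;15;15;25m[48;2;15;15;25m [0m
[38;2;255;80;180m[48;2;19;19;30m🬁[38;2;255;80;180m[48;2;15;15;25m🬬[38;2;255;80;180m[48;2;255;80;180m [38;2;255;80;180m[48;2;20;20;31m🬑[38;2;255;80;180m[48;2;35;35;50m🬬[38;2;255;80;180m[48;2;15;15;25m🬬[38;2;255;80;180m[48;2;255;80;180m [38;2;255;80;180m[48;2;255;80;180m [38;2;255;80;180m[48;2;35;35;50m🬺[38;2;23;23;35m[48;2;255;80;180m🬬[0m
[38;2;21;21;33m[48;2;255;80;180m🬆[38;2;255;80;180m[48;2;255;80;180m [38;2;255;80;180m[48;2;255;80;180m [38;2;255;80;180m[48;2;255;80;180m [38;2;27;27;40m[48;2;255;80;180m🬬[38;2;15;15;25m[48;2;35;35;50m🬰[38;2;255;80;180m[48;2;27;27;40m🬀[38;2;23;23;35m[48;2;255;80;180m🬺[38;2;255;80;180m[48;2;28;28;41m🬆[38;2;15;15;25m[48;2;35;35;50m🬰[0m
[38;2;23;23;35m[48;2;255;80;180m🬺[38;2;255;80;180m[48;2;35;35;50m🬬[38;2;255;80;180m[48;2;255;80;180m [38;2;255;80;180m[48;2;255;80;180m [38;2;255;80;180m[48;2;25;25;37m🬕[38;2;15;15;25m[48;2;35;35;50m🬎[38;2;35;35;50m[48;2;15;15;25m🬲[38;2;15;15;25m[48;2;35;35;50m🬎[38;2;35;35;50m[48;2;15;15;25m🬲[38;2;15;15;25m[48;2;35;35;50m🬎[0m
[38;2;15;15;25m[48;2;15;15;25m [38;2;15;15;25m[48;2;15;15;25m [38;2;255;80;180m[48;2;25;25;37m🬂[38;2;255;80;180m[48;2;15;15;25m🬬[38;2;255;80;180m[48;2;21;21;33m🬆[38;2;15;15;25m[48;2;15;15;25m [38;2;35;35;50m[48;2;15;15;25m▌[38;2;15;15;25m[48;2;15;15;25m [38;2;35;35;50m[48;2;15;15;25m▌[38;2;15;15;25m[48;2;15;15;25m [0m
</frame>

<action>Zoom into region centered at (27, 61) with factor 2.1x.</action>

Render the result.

<frame>
[38;2;15;15;25m[48;2;15;15;25m [38;2;15;15;25m[48;2;15;15;25m [38;2;35;35;50m[48;2;15;15;25m▌[38;2;15;15;25m[48;2;15;15;25m [38;2;35;35;50m[48;2;15;15;25m▌[38;2;15;15;25m[48;2;15;15;25m [38;2;255;80;180m[48;2;28;28;41m🬊[38;2;255;80;180m[48;2;15;15;25m🬝[38;2;255;80;180m[48;2;23;23;35m🬀[38;2;15;15;25m[48;2;15;15;25m [0m
[38;2;35;35;50m[48;2;15;15;25m🬂[38;2;35;35;50m[48;2;15;15;25m🬂[38;2;31;31;45m[48;2;255;80;180m🬝[38;2;35;35;50m[48;2;255;80;180m🬀[38;2;255;80;180m[48;2;28;28;41m🬱[38;2;28;28;41m[48;2;255;80;180m🬆[38;2;35;35;50m[48;2;255;80;180m🬀[38;2;255;80;180m[48;2;255;80;180m [38;2;255;80;180m[48;2;27;27;40m🬃[38;2;23;23;35m[48;2;255;80;180m🬝[0m
[38;2;15;15;25m[48;2;35;35;50m🬰[38;2;15;15;25m[48;2;35;35;50m🬰[38;2;35;35;50m[48;2;15;15;25m🬛[38;2;255;80;180m[48;2;21;21;33m🬊[38;2;255;80;180m[48;2;30;30;43m🬂[38;2;255;80;180m[48;2;15;15;25m🬬[38;2;255;80;180m[48;2;25;25;37m🬕[38;2;255;80;180m[48;2;25;25;37m🬐[38;2;27;27;40m[48;2;255;80;180m🬴[38;2;255;80;180m[48;2;255;80;180m [0m
[38;2;15;15;25m[48;2;35;35;50m🬎[38;2;15;15;25m[48;2;35;35;50m🬎[38;2;35;35;50m[48;2;15;15;25m🬲[38;2;15;15;25m[48;2;35;35;50m🬎[38;2;35;35;50m[48;2;15;15;25m🬲[38;2;25;25;37m[48;2;255;80;180m🬐[38;2;255;80;180m[48;2;255;80;180m [38;2;255;80;180m[48;2;255;80;180m [38;2;27;27;40m[48;2;255;80;180m🬸[38;2;23;23;35m[48;2;255;80;180m🬺[0m
[38;2;15;15;25m[48;2;15;15;25m [38;2;15;15;25m[48;2;15;15;25m [38;2;35;35;50m[48;2;15;15;25m▌[38;2;15;15;25m[48;2;15;15;25m [38;2;35;35;50m[48;2;15;15;25m▌[38;2;15;15;25m[48;2;15;15;25m [38;2;255;80;180m[48;2;23;23;35m🬀[38;2;255;80;180m[48;2;15;15;25m🬀[38;2;28;28;41m[48;2;255;80;180m🬆[38;2;255;80;180m[48;2;15;15;25m🬺[0m
</frame>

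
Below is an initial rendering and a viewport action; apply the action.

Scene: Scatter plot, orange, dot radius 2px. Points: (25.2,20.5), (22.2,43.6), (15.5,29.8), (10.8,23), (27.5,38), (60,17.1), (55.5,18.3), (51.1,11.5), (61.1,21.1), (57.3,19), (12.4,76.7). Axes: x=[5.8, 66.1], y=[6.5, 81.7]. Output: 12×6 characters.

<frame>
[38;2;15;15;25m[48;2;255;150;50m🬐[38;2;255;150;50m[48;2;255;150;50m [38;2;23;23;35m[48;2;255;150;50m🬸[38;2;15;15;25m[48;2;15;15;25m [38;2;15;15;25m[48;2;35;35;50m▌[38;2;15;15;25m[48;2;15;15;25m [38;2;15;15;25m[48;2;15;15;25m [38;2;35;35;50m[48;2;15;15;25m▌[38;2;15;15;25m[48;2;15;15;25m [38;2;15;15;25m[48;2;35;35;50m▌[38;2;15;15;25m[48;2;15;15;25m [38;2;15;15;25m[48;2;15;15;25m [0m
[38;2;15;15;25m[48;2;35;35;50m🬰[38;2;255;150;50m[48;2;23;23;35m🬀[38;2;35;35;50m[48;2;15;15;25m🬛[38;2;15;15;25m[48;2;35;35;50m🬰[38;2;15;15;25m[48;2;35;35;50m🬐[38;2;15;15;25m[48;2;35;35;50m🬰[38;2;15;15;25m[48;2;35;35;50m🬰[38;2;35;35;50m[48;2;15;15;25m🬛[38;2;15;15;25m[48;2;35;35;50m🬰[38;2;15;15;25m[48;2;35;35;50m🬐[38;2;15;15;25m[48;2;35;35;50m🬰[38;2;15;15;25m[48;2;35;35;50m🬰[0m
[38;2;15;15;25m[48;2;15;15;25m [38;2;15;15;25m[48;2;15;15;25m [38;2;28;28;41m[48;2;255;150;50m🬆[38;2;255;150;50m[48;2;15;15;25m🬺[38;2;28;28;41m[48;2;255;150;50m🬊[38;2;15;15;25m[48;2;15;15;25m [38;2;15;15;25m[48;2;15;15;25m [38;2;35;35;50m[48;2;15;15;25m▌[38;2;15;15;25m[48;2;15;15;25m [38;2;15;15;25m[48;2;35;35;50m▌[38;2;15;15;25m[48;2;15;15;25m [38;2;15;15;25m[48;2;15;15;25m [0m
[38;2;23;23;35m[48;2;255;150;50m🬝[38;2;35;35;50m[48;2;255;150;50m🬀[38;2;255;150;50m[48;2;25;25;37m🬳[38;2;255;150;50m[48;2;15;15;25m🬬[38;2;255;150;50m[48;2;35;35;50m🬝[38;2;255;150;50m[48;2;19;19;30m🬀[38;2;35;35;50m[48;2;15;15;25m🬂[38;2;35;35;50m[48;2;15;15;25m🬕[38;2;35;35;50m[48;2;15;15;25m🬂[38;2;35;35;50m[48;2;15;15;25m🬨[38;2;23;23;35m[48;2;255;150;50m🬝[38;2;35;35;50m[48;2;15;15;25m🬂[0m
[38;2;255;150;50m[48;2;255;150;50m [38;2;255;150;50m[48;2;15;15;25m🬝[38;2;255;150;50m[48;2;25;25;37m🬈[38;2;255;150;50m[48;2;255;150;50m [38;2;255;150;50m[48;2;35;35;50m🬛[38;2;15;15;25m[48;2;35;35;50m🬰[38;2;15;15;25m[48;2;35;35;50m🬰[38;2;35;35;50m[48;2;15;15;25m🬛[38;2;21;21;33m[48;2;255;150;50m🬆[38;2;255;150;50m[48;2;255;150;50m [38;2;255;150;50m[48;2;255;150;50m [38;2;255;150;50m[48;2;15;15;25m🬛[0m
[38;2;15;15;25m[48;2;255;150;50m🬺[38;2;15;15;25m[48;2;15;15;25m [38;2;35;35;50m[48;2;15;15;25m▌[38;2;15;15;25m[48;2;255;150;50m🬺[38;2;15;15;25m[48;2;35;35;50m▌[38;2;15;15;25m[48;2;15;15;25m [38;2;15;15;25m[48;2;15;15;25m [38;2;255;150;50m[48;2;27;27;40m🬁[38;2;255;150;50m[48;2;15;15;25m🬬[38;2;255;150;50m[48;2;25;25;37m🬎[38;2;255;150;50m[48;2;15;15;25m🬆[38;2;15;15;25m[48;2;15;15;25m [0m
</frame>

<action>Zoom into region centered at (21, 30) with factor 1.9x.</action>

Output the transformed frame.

<frame>
[38;2;15;15;25m[48;2;15;15;25m [38;2;15;15;25m[48;2;15;15;25m [38;2;35;35;50m[48;2;15;15;25m▌[38;2;15;15;25m[48;2;15;15;25m [38;2;15;15;25m[48;2;35;35;50m▌[38;2;15;15;25m[48;2;255;150;50m🬆[38;2;255;150;50m[48;2;15;15;25m🬺[38;2;23;23;35m[48;2;255;150;50m🬬[38;2;15;15;25m[48;2;15;15;25m [38;2;15;15;25m[48;2;35;35;50m▌[38;2;15;15;25m[48;2;15;15;25m [38;2;15;15;25m[48;2;15;15;25m [0m
[38;2;15;15;25m[48;2;35;35;50m🬰[38;2;15;15;25m[48;2;35;35;50m🬰[38;2;35;35;50m[48;2;15;15;25m🬛[38;2;15;15;25m[48;2;35;35;50m🬰[38;2;15;15;25m[48;2;35;35;50m🬐[38;2;23;23;35m[48;2;255;150;50m🬺[38;2;255;150;50m[48;2;21;21;33m🬆[38;2;28;28;41m[48;2;255;150;50m🬆[38;2;255;150;50m[48;2;15;15;25m🬺[38;2;31;31;45m[48;2;255;150;50m🬬[38;2;15;15;25m[48;2;35;35;50m🬰[38;2;15;15;25m[48;2;35;35;50m🬰[0m
[38;2;15;15;25m[48;2;15;15;25m [38;2;15;15;25m[48;2;15;15;25m [38;2;27;27;40m[48;2;255;150;50m🬝[38;2;15;15;25m[48;2;255;150;50m🬀[38;2;28;28;41m[48;2;255;150;50m🬊[38;2;15;15;25m[48;2;15;15;25m [38;2;15;15;25m[48;2;15;15;25m [38;2;255;150;50m[48;2;27;27;40m🬁[38;2;255;150;50m[48;2;15;15;25m🬆[38;2;15;15;25m[48;2;35;35;50m▌[38;2;15;15;25m[48;2;15;15;25m [38;2;15;15;25m[48;2;15;15;25m [0m
[38;2;35;35;50m[48;2;15;15;25m🬂[38;2;28;28;41m[48;2;255;150;50m🬆[38;2;255;150;50m[48;2;35;35;50m🬺[38;2;255;150;50m[48;2;15;15;25m🬙[38;2;255;150;50m[48;2;27;27;40m🬀[38;2;35;35;50m[48;2;15;15;25m🬂[38;2;23;23;35m[48;2;255;150;50m🬝[38;2;255;150;50m[48;2;28;28;41m🬱[38;2;35;35;50m[48;2;15;15;25m🬂[38;2;35;35;50m[48;2;15;15;25m🬨[38;2;35;35;50m[48;2;15;15;25m🬂[38;2;35;35;50m[48;2;15;15;25m🬂[0m
[38;2;15;15;25m[48;2;35;35;50m🬰[38;2;23;23;35m[48;2;255;150;50m🬺[38;2;255;150;50m[48;2;28;28;41m🬆[38;2;15;15;25m[48;2;35;35;50m🬰[38;2;15;15;25m[48;2;35;35;50m🬐[38;2;15;15;25m[48;2;35;35;50m🬰[38;2;255;150;50m[48;2;21;21;33m🬊[38;2;255;150;50m[48;2;15;15;25m🬝[38;2;255;150;50m[48;2;23;23;35m🬀[38;2;15;15;25m[48;2;35;35;50m🬐[38;2;15;15;25m[48;2;35;35;50m🬰[38;2;15;15;25m[48;2;35;35;50m🬰[0m
[38;2;15;15;25m[48;2;15;15;25m [38;2;15;15;25m[48;2;15;15;25m [38;2;35;35;50m[48;2;15;15;25m▌[38;2;15;15;25m[48;2;15;15;25m [38;2;15;15;25m[48;2;35;35;50m▌[38;2;15;15;25m[48;2;15;15;25m [38;2;15;15;25m[48;2;15;15;25m [38;2;35;35;50m[48;2;15;15;25m▌[38;2;15;15;25m[48;2;15;15;25m [38;2;15;15;25m[48;2;35;35;50m▌[38;2;15;15;25m[48;2;15;15;25m [38;2;15;15;25m[48;2;15;15;25m [0m
</frame>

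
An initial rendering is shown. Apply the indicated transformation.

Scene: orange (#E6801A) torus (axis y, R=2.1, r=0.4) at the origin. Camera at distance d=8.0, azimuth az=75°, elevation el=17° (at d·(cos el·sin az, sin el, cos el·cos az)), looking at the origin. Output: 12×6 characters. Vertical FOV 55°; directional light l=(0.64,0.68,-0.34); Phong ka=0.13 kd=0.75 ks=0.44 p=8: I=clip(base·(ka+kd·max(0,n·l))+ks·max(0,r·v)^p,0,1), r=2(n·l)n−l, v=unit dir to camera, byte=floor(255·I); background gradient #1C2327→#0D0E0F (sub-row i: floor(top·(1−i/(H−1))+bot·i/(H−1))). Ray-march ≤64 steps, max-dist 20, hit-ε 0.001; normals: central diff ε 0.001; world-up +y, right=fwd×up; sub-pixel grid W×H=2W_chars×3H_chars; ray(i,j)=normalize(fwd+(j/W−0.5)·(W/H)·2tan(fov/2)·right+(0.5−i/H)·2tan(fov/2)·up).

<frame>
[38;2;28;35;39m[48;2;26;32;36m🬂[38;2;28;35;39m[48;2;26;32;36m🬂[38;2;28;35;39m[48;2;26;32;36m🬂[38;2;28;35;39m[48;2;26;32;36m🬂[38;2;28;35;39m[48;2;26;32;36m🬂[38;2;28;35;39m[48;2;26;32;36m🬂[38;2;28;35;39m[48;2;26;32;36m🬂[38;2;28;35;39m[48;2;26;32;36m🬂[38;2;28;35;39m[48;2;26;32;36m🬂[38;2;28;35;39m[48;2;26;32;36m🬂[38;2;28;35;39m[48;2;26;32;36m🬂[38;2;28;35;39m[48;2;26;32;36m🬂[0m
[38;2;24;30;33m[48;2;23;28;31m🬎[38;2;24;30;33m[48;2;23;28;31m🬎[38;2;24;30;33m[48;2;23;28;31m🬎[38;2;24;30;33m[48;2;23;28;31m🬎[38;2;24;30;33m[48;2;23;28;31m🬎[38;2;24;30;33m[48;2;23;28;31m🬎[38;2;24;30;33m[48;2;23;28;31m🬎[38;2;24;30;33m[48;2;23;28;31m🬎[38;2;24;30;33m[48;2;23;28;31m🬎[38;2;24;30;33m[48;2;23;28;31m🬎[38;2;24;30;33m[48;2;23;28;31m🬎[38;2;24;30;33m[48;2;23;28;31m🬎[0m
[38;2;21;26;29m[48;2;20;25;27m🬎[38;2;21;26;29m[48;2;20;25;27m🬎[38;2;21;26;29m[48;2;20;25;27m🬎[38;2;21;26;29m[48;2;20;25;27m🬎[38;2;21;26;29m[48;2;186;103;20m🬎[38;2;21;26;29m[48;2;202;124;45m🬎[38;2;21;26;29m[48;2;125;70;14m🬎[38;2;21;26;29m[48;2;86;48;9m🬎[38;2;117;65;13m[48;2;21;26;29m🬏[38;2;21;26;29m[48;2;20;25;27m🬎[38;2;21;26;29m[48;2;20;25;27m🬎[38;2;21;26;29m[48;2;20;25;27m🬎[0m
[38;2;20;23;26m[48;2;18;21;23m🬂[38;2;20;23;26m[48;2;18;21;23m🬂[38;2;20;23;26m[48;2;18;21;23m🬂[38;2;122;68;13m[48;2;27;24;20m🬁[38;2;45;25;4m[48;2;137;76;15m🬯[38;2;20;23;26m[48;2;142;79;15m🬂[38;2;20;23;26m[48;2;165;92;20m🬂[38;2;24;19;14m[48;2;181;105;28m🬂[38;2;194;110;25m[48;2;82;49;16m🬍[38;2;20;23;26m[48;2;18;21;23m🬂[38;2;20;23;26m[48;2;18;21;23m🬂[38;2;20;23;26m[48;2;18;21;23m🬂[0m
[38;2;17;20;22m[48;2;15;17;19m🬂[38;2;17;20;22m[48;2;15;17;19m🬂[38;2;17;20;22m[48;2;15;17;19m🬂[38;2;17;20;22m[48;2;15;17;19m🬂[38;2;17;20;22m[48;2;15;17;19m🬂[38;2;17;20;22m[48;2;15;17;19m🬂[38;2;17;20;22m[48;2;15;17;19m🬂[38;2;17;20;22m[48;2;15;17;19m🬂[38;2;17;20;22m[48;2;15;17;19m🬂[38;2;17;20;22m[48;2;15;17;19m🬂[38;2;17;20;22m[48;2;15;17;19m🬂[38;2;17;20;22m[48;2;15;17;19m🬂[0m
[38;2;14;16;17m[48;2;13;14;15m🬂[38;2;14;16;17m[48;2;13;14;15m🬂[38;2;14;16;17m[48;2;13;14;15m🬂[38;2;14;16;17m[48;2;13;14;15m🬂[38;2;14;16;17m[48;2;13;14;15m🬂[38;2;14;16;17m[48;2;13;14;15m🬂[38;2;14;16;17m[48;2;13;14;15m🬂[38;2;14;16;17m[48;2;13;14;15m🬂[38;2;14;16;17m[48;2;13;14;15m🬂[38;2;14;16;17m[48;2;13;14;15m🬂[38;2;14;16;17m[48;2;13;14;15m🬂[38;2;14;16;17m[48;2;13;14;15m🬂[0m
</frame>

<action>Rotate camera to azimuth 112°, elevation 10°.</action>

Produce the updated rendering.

<frame>
[38;2;28;35;39m[48;2;26;32;36m🬂[38;2;28;35;39m[48;2;26;32;36m🬂[38;2;28;35;39m[48;2;26;32;36m🬂[38;2;28;35;39m[48;2;26;32;36m🬂[38;2;28;35;39m[48;2;26;32;36m🬂[38;2;28;35;39m[48;2;26;32;36m🬂[38;2;28;35;39m[48;2;26;32;36m🬂[38;2;28;35;39m[48;2;26;32;36m🬂[38;2;28;35;39m[48;2;26;32;36m🬂[38;2;28;35;39m[48;2;26;32;36m🬂[38;2;28;35;39m[48;2;26;32;36m🬂[38;2;28;35;39m[48;2;26;32;36m🬂[0m
[38;2;24;30;33m[48;2;23;28;31m🬎[38;2;24;30;33m[48;2;23;28;31m🬎[38;2;24;30;33m[48;2;23;28;31m🬎[38;2;24;30;33m[48;2;23;28;31m🬎[38;2;24;30;33m[48;2;23;28;31m🬎[38;2;24;30;33m[48;2;23;28;31m🬎[38;2;24;30;33m[48;2;23;28;31m🬎[38;2;24;30;33m[48;2;23;28;31m🬎[38;2;24;30;33m[48;2;23;28;31m🬎[38;2;24;30;33m[48;2;23;28;31m🬎[38;2;24;30;33m[48;2;23;28;31m🬎[38;2;24;30;33m[48;2;23;28;31m🬎[0m
[38;2;21;26;29m[48;2;20;25;27m🬎[38;2;21;26;29m[48;2;20;25;27m🬎[38;2;21;26;29m[48;2;20;25;27m🬎[38;2;21;26;29m[48;2;20;25;27m🬎[38;2;21;26;29m[48;2;162;89;18m🬎[38;2;21;26;29m[48;2;200;114;28m🬎[38;2;21;26;29m[48;2;218;130;43m🬎[38;2;21;26;29m[48;2;169;94;19m🬎[38;2;149;82;16m[48;2;21;26;29m🬏[38;2;21;26;29m[48;2;20;25;27m🬎[38;2;21;26;29m[48;2;20;25;27m🬎[38;2;21;26;29m[48;2;20;25;27m🬎[0m
[38;2;20;23;26m[48;2;18;21;23m🬂[38;2;20;23;26m[48;2;18;21;23m🬂[38;2;20;23;26m[48;2;18;21;23m🬂[38;2;158;88;17m[48;2;31;26;21m🬁[38;2;161;90;17m[48;2;23;18;13m🬎[38;2;183;105;27m[48;2;43;23;4m🬎[38;2;201;122;42m[48;2;58;32;6m🬎[38;2;180;101;22m[48;2;33;18;3m🬎[38;2;168;93;18m[48;2;45;32;19m🬆[38;2;20;23;26m[48;2;18;21;23m🬂[38;2;20;23;26m[48;2;18;21;23m🬂[38;2;20;23;26m[48;2;18;21;23m🬂[0m
[38;2;17;20;22m[48;2;15;17;19m🬂[38;2;17;20;22m[48;2;15;17;19m🬂[38;2;17;20;22m[48;2;15;17;19m🬂[38;2;17;20;22m[48;2;15;17;19m🬂[38;2;17;20;22m[48;2;15;17;19m🬂[38;2;17;20;22m[48;2;15;17;19m🬂[38;2;17;20;22m[48;2;15;17;19m🬂[38;2;17;20;22m[48;2;15;17;19m🬂[38;2;17;20;22m[48;2;15;17;19m🬂[38;2;17;20;22m[48;2;15;17;19m🬂[38;2;17;20;22m[48;2;15;17;19m🬂[38;2;17;20;22m[48;2;15;17;19m🬂[0m
[38;2;14;16;17m[48;2;13;14;15m🬂[38;2;14;16;17m[48;2;13;14;15m🬂[38;2;14;16;17m[48;2;13;14;15m🬂[38;2;14;16;17m[48;2;13;14;15m🬂[38;2;14;16;17m[48;2;13;14;15m🬂[38;2;14;16;17m[48;2;13;14;15m🬂[38;2;14;16;17m[48;2;13;14;15m🬂[38;2;14;16;17m[48;2;13;14;15m🬂[38;2;14;16;17m[48;2;13;14;15m🬂[38;2;14;16;17m[48;2;13;14;15m🬂[38;2;14;16;17m[48;2;13;14;15m🬂[38;2;14;16;17m[48;2;13;14;15m🬂[0m
</frame>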